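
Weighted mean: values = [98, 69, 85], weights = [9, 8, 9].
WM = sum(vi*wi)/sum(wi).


Numerator = 98*9 + 69*8 + 85*9 = 2199
Denominator = 9 + 8 + 9 = 26
WM = 2199/26 = 84.5769

WM = 84.5769


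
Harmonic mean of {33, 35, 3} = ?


Sum of reciprocals = 1/33 + 1/35 + 1/3 = 0.392208
HM = 3/0.392208 = 7.6490

HM = 7.6490


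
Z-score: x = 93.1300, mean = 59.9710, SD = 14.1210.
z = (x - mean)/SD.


z = (93.1300 - 59.9710)/14.1210
= 33.1590/14.1210
= 2.3482

z = 2.3482


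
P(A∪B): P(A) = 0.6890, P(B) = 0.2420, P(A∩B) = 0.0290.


P(A∪B) = 0.6890 + 0.2420 - 0.0290
= 0.9310 - 0.0290
= 0.9020

P(A∪B) = 0.9020


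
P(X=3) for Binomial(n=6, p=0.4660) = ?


C(6,3) = 20
p^3 = 0.101195
(1-p)^3 = 0.152273
P = 20 * 0.101195 * 0.152273 = 0.3082

P(X=3) = 0.3082


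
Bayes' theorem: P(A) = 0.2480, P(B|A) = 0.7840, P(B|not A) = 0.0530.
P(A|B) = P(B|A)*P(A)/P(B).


P(B) = P(B|A)*P(A) + P(B|A')*P(A')
= 0.7840*0.2480 + 0.0530*0.7520
= 0.194432 + 0.039856 = 0.234288
P(A|B) = 0.194432/0.234288 = 0.8299

P(A|B) = 0.8299


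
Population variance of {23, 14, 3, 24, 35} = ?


Mean = 19.8000
Squared deviations: 10.2400, 33.6400, 282.2400, 17.6400, 231.0400
Sum = 574.8000
Variance = 574.8000/5 = 114.9600

Variance = 114.9600


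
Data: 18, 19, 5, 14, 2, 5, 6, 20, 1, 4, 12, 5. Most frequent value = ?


Frequencies: 1:1, 2:1, 4:1, 5:3, 6:1, 12:1, 14:1, 18:1, 19:1, 20:1
Max frequency = 3
Mode = 5

Mode = 5


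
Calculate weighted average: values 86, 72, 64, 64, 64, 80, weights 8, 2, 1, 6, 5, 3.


Numerator = 86*8 + 72*2 + 64*1 + 64*6 + 64*5 + 80*3 = 1840
Denominator = 8 + 2 + 1 + 6 + 5 + 3 = 25
WM = 1840/25 = 73.6000

WM = 73.6000


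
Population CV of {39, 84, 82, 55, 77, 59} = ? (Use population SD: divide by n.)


Mean = 66.0000
SD = 16.3299
CV = (16.3299/66.0000)*100 = 24.7423%

CV = 24.7423%


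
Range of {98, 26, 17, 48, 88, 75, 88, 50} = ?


Max = 98, Min = 17
Range = 98 - 17 = 81

Range = 81


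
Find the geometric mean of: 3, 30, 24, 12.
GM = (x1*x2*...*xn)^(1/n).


Product = 3 × 30 × 24 × 12 = 25920
GM = 25920^(1/4) = 12.6885

GM = 12.6885


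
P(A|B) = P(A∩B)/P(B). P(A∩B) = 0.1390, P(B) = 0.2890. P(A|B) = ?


P(A|B) = 0.1390/0.2890 = 0.4810

P(A|B) = 0.4810


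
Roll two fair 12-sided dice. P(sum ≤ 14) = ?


Total outcomes = 12×12 = 144
Favorable (sum ≤ 14): 89
P = 89/144 = 0.6181

P = 0.6181


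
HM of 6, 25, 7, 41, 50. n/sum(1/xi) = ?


Sum of reciprocals = 1/6 + 1/25 + 1/7 + 1/41 + 1/50 = 0.393914
HM = 5/0.393914 = 12.6931

HM = 12.6931


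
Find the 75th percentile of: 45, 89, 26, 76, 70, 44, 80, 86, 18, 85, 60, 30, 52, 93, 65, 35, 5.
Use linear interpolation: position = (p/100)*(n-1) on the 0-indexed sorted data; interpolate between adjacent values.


Sorted: 5, 18, 26, 30, 35, 44, 45, 52, 60, 65, 70, 76, 80, 85, 86, 89, 93
n = 17
Index = 75/100 * 16 = 12.0000
Lower = data[12] = 80, Upper = data[13] = 85
P75 = 80 + 0*(5) = 80.0000

P75 = 80.0000


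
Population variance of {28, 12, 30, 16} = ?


Mean = 21.5000
Squared deviations: 42.2500, 90.2500, 72.2500, 30.2500
Sum = 235.0000
Variance = 235.0000/4 = 58.7500

Variance = 58.7500


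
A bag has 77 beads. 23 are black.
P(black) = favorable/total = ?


P = 23/77 = 0.2987

P = 0.2987


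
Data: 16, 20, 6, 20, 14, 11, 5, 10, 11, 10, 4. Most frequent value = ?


Frequencies: 4:1, 5:1, 6:1, 10:2, 11:2, 14:1, 16:1, 20:2
Max frequency = 2
Mode = 10, 11, 20

Mode = 10, 11, 20


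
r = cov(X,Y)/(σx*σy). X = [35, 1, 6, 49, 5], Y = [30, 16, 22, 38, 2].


Mean X = 19.2000, Mean Y = 21.6000
SD X = 19.208332, SD Y = 12.289833
Cov = 199.280000
r = 199.280000/(19.208332*12.289833) = 0.8442

r = 0.8442


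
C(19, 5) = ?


C(19,5) = 19!/(5! × 14!)
= 121645100408832000/(120 × 87178291200)
= 11628

C(19,5) = 11628


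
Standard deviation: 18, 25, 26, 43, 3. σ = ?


Mean = 23.0000
Variance = 167.6000
SD = sqrt(167.6000) = 12.9460

SD = 12.9460


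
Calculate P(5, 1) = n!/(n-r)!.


P(5,1) = 5!/4!
= 120/24
= 5

P(5,1) = 5


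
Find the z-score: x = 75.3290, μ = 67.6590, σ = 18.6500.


z = (75.3290 - 67.6590)/18.6500
= 7.6700/18.6500
= 0.4113

z = 0.4113


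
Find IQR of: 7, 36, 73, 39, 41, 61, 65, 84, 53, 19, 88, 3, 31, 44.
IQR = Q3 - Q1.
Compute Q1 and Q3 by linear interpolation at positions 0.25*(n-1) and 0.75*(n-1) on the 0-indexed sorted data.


Sorted: 3, 7, 19, 31, 36, 39, 41, 44, 53, 61, 65, 73, 84, 88
Q1 (25th %ile) = 32.2500
Q3 (75th %ile) = 64.0000
IQR = 64.0000 - 32.2500 = 31.7500

IQR = 31.7500


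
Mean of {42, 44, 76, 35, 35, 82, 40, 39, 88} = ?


Sum = 42 + 44 + 76 + 35 + 35 + 82 + 40 + 39 + 88 = 481
n = 9
Mean = 481/9 = 53.4444

Mean = 53.4444


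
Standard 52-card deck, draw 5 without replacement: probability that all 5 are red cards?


P(all red cards) = (26/52) × (25/51) × (24/50) × (23/49) × (22/48)
= 0.0253

P = 0.0253


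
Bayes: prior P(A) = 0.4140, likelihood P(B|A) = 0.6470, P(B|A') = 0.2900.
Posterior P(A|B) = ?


P(B) = P(B|A)*P(A) + P(B|A')*P(A')
= 0.6470*0.4140 + 0.2900*0.5860
= 0.267858 + 0.169940 = 0.437798
P(A|B) = 0.267858/0.437798 = 0.6118

P(A|B) = 0.6118


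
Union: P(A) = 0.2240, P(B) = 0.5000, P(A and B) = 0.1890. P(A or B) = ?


P(A∪B) = 0.2240 + 0.5000 - 0.1890
= 0.7240 - 0.1890
= 0.5350

P(A∪B) = 0.5350


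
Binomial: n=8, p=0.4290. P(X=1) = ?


C(8,1) = 8
p^1 = 0.429000
(1-p)^7 = 0.019790
P = 8 * 0.429000 * 0.019790 = 0.0679

P(X=1) = 0.0679


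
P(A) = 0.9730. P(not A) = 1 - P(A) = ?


P(not A) = 1 - 0.9730 = 0.0270

P(not A) = 0.0270


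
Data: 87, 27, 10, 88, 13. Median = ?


Sorted: 10, 13, 27, 87, 88
n = 5 (odd)
Middle value = 27

Median = 27


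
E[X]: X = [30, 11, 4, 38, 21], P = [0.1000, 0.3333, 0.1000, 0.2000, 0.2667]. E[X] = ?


E[X] = 30*0.1000 + 11*0.3333 + 4*0.1000 + 38*0.2000 + 21*0.2667
= 3.0000 + 3.6663 + 0.4000 + 7.6000 + 5.6007
= 20.2670

E[X] = 20.2670


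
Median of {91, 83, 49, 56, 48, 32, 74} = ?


Sorted: 32, 48, 49, 56, 74, 83, 91
n = 7 (odd)
Middle value = 56

Median = 56


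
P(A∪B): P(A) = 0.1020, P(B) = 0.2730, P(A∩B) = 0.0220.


P(A∪B) = 0.1020 + 0.2730 - 0.0220
= 0.3750 - 0.0220
= 0.3530

P(A∪B) = 0.3530


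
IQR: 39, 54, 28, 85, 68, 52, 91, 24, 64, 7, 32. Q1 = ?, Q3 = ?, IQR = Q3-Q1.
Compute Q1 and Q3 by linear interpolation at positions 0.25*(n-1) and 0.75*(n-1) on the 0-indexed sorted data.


Sorted: 7, 24, 28, 32, 39, 52, 54, 64, 68, 85, 91
Q1 (25th %ile) = 30.0000
Q3 (75th %ile) = 66.0000
IQR = 66.0000 - 30.0000 = 36.0000

IQR = 36.0000


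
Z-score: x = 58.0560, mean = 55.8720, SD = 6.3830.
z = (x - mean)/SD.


z = (58.0560 - 55.8720)/6.3830
= 2.1840/6.3830
= 0.3422

z = 0.3422


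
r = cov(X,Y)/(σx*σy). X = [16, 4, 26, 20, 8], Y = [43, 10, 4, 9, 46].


Mean X = 14.8000, Mean Y = 22.4000
SD X = 7.959899, SD Y = 18.183509
Cov = -55.520000
r = -55.520000/(7.959899*18.183509) = -0.3836

r = -0.3836


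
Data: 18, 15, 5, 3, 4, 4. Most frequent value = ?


Frequencies: 3:1, 4:2, 5:1, 15:1, 18:1
Max frequency = 2
Mode = 4

Mode = 4


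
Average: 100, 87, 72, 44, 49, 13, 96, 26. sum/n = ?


Sum = 100 + 87 + 72 + 44 + 49 + 13 + 96 + 26 = 487
n = 8
Mean = 487/8 = 60.8750

Mean = 60.8750


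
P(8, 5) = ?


P(8,5) = 8!/3!
= 40320/6
= 6720

P(8,5) = 6720


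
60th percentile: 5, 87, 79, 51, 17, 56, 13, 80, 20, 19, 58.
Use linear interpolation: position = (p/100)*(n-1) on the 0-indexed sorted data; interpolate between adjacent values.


Sorted: 5, 13, 17, 19, 20, 51, 56, 58, 79, 80, 87
n = 11
Index = 60/100 * 10 = 6.0000
Lower = data[6] = 56, Upper = data[7] = 58
P60 = 56 + 0*(2) = 56.0000

P60 = 56.0000


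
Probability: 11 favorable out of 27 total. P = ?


P = 11/27 = 0.4074

P = 0.4074


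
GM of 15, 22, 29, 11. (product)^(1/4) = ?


Product = 15 × 22 × 29 × 11 = 105270
GM = 105270^(1/4) = 18.0126

GM = 18.0126


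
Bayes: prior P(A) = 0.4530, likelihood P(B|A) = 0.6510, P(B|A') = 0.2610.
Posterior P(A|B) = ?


P(B) = P(B|A)*P(A) + P(B|A')*P(A')
= 0.6510*0.4530 + 0.2610*0.5470
= 0.294903 + 0.142767 = 0.437670
P(A|B) = 0.294903/0.437670 = 0.6738

P(A|B) = 0.6738


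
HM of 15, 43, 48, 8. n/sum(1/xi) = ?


Sum of reciprocals = 1/15 + 1/43 + 1/48 + 1/8 = 0.235756
HM = 4/0.235756 = 16.9667

HM = 16.9667


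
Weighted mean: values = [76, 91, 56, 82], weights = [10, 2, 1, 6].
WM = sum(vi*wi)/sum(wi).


Numerator = 76*10 + 91*2 + 56*1 + 82*6 = 1490
Denominator = 10 + 2 + 1 + 6 = 19
WM = 1490/19 = 78.4211

WM = 78.4211


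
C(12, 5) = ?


C(12,5) = 12!/(5! × 7!)
= 479001600/(120 × 5040)
= 792

C(12,5) = 792


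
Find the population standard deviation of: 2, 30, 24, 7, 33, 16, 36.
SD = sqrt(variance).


Mean = 21.1429
Variance = 148.6939
SD = sqrt(148.6939) = 12.1940

SD = 12.1940


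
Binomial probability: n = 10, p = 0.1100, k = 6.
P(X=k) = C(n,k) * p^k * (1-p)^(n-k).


C(10,6) = 210
p^6 = 1.771561e-06
(1-p)^4 = 0.627422
P = 210 * 1.771561e-06 * 0.627422 = 0.0002

P(X=6) = 0.0002


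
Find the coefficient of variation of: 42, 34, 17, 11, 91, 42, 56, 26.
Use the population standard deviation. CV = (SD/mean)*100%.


Mean = 39.8750
SD = 23.6296
CV = (23.6296/39.8750)*100 = 59.2593%

CV = 59.2593%


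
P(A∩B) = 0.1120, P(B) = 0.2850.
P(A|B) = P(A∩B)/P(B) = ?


P(A|B) = 0.1120/0.2850 = 0.3930

P(A|B) = 0.3930


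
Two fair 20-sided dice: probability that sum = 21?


Total outcomes = 20×20 = 400
Favorable (sum = 21): 20
P = 20/400 = 0.0500

P = 0.0500


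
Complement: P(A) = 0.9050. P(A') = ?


P(not A) = 1 - 0.9050 = 0.0950

P(not A) = 0.0950


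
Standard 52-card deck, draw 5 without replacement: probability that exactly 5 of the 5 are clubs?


Hypergeometric: P(X=5) = C(13,5)·C(39,0) / C(52,5)
= 1287 × 1 / 2598960
= 1287/2598960 = 0.0005

P = 0.0005


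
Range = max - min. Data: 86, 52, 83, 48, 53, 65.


Max = 86, Min = 48
Range = 86 - 48 = 38

Range = 38


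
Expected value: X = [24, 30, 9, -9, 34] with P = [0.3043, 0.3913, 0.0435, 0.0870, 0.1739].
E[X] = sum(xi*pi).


E[X] = 24*0.3043 + 30*0.3913 + 9*0.0435 - 9*0.0870 + 34*0.1739
= 7.3032 + 11.7390 + 0.3915 - 0.7830 + 5.9126
= 24.5633

E[X] = 24.5633


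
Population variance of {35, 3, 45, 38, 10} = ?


Mean = 26.2000
Squared deviations: 77.4400, 538.2400, 353.4400, 139.2400, 262.4400
Sum = 1370.8000
Variance = 1370.8000/5 = 274.1600

Variance = 274.1600


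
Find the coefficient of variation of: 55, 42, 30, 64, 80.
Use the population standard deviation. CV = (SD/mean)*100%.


Mean = 54.2000
SD = 17.3020
CV = (17.3020/54.2000)*100 = 31.9226%

CV = 31.9226%


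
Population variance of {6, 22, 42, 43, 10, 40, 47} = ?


Mean = 30.0000
Squared deviations: 576.0000, 64.0000, 144.0000, 169.0000, 400.0000, 100.0000, 289.0000
Sum = 1742.0000
Variance = 1742.0000/7 = 248.8571

Variance = 248.8571


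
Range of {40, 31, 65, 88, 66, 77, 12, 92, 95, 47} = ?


Max = 95, Min = 12
Range = 95 - 12 = 83

Range = 83


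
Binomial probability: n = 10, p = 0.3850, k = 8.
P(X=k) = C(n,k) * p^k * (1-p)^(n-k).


C(10,8) = 45
p^8 = 0.000483
(1-p)^2 = 0.378225
P = 45 * 0.000483 * 0.378225 = 0.0082

P(X=8) = 0.0082


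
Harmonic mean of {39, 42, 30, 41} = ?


Sum of reciprocals = 1/39 + 1/42 + 1/30 + 1/41 = 0.107174
HM = 4/0.107174 = 37.3224

HM = 37.3224


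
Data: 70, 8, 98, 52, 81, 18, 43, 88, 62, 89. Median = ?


Sorted: 8, 18, 43, 52, 62, 70, 81, 88, 89, 98
n = 10 (even)
Middle values: 62 and 70
Median = (62+70)/2 = 66.0000

Median = 66.0000


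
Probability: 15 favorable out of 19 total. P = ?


P = 15/19 = 0.7895

P = 0.7895


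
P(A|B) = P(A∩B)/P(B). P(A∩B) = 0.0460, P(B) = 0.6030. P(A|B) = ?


P(A|B) = 0.0460/0.6030 = 0.0763

P(A|B) = 0.0763


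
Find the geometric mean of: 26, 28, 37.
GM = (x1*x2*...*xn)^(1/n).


Product = 26 × 28 × 37 = 26936
GM = 26936^(1/3) = 29.9763

GM = 29.9763


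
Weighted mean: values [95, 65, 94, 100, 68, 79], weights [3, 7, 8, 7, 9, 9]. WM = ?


Numerator = 95*3 + 65*7 + 94*8 + 100*7 + 68*9 + 79*9 = 3515
Denominator = 3 + 7 + 8 + 7 + 9 + 9 = 43
WM = 3515/43 = 81.7442

WM = 81.7442


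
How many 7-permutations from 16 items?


P(16,7) = 16!/9!
= 20922789888000/362880
= 57657600

P(16,7) = 57657600


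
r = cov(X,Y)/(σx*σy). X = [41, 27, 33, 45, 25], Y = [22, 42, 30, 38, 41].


Mean X = 34.2000, Mean Y = 34.6000
SD X = 7.756288, SD Y = 7.578918
Cov = -31.120000
r = -31.120000/(7.756288*7.578918) = -0.5294

r = -0.5294


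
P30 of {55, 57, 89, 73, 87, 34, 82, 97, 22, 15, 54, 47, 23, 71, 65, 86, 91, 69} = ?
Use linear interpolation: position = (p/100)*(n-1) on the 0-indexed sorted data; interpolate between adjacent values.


Sorted: 15, 22, 23, 34, 47, 54, 55, 57, 65, 69, 71, 73, 82, 86, 87, 89, 91, 97
n = 18
Index = 30/100 * 17 = 5.1000
Lower = data[5] = 54, Upper = data[6] = 55
P30 = 54 + 0.1000*(1) = 54.1000

P30 = 54.1000


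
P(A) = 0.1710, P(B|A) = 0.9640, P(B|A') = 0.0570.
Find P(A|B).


P(B) = P(B|A)*P(A) + P(B|A')*P(A')
= 0.9640*0.1710 + 0.0570*0.8290
= 0.164844 + 0.047253 = 0.212097
P(A|B) = 0.164844/0.212097 = 0.7772

P(A|B) = 0.7772


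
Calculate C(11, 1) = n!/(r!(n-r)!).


C(11,1) = 11!/(1! × 10!)
= 39916800/(1 × 3628800)
= 11

C(11,1) = 11


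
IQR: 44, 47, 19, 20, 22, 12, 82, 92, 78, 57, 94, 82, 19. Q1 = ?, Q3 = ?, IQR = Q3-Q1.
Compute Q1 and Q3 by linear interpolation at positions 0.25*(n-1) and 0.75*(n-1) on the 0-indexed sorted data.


Sorted: 12, 19, 19, 20, 22, 44, 47, 57, 78, 82, 82, 92, 94
Q1 (25th %ile) = 20.0000
Q3 (75th %ile) = 82.0000
IQR = 82.0000 - 20.0000 = 62.0000

IQR = 62.0000


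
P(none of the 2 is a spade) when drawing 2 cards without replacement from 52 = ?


P(no spades) = (39/52) × (38/51)
= 0.5588

P = 0.5588


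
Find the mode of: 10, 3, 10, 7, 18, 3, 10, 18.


Frequencies: 3:2, 7:1, 10:3, 18:2
Max frequency = 3
Mode = 10

Mode = 10


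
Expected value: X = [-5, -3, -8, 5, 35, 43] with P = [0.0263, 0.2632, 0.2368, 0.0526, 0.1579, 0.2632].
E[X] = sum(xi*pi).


E[X] = -5*0.0263 - 3*0.2632 - 8*0.2368 + 5*0.0526 + 35*0.1579 + 43*0.2632
= -0.1315 - 0.7896 - 1.8944 + 0.2630 + 5.5265 + 11.3176
= 14.2916

E[X] = 14.2916


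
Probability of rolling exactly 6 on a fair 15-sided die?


Favorable outcomes (roll = 6): 1
Total outcomes = 15
P = 1/15 = 0.0667

P = 0.0667


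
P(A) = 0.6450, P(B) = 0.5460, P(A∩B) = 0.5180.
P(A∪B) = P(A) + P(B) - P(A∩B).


P(A∪B) = 0.6450 + 0.5460 - 0.5180
= 1.1910 - 0.5180
= 0.6730

P(A∪B) = 0.6730


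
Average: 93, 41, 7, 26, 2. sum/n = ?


Sum = 93 + 41 + 7 + 26 + 2 = 169
n = 5
Mean = 169/5 = 33.8000

Mean = 33.8000


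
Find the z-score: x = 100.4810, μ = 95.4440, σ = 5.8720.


z = (100.4810 - 95.4440)/5.8720
= 5.0370/5.8720
= 0.8578

z = 0.8578


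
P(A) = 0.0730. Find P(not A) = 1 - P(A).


P(not A) = 1 - 0.0730 = 0.9270

P(not A) = 0.9270


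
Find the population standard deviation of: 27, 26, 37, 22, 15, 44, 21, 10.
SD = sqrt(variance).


Mean = 25.2500
Variance = 107.4375
SD = sqrt(107.4375) = 10.3652

SD = 10.3652


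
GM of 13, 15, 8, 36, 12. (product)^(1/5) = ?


Product = 13 × 15 × 8 × 36 × 12 = 673920
GM = 673920^(1/5) = 14.6461

GM = 14.6461


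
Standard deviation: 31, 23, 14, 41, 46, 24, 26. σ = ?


Mean = 29.2857
Variance = 104.4898
SD = sqrt(104.4898) = 10.2220

SD = 10.2220


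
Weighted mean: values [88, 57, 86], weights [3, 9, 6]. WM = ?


Numerator = 88*3 + 57*9 + 86*6 = 1293
Denominator = 3 + 9 + 6 = 18
WM = 1293/18 = 71.8333

WM = 71.8333


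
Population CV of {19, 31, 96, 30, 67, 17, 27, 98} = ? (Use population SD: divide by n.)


Mean = 48.1250
SD = 31.6640
CV = (31.6640/48.1250)*100 = 65.7953%

CV = 65.7953%


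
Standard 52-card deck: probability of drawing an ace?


4 aces in 52 cards
P = 4/52 = 0.0769

P = 0.0769


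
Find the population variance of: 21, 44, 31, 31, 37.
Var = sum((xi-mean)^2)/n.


Mean = 32.8000
Squared deviations: 139.2400, 125.4400, 3.2400, 3.2400, 17.6400
Sum = 288.8000
Variance = 288.8000/5 = 57.7600

Variance = 57.7600


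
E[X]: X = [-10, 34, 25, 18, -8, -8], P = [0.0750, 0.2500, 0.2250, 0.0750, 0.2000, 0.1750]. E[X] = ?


E[X] = -10*0.0750 + 34*0.2500 + 25*0.2250 + 18*0.0750 - 8*0.2000 - 8*0.1750
= -0.7500 + 8.5000 + 5.6250 + 1.3500 - 1.6000 - 1.4000
= 11.7250

E[X] = 11.7250


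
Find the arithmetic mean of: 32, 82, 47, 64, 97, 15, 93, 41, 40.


Sum = 32 + 82 + 47 + 64 + 97 + 15 + 93 + 41 + 40 = 511
n = 9
Mean = 511/9 = 56.7778

Mean = 56.7778


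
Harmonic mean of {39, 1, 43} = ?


Sum of reciprocals = 1/39 + 1/1 + 1/43 = 1.048897
HM = 3/1.048897 = 2.8601

HM = 2.8601


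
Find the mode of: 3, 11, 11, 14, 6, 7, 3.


Frequencies: 3:2, 6:1, 7:1, 11:2, 14:1
Max frequency = 2
Mode = 3, 11

Mode = 3, 11


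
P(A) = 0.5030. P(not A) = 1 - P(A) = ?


P(not A) = 1 - 0.5030 = 0.4970

P(not A) = 0.4970


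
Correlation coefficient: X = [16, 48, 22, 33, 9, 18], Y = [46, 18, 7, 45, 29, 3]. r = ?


Mean X = 24.3333, Mean Y = 24.6667
SD X = 12.814922, SD Y = 16.898389
Cov = -7.888889
r = -7.888889/(12.814922*16.898389) = -0.0364

r = -0.0364


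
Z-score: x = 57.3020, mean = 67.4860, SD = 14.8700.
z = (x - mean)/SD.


z = (57.3020 - 67.4860)/14.8700
= -10.1840/14.8700
= -0.6849

z = -0.6849


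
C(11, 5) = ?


C(11,5) = 11!/(5! × 6!)
= 39916800/(120 × 720)
= 462

C(11,5) = 462


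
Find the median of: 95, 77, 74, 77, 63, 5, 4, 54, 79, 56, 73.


Sorted: 4, 5, 54, 56, 63, 73, 74, 77, 77, 79, 95
n = 11 (odd)
Middle value = 73

Median = 73


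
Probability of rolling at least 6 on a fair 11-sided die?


Favorable outcomes (roll ≥ 6): 6
Total outcomes = 11
P = 6/11 = 0.5455

P = 0.5455


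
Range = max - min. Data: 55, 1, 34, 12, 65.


Max = 65, Min = 1
Range = 65 - 1 = 64

Range = 64


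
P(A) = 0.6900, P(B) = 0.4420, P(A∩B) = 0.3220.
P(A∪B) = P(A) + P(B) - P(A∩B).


P(A∪B) = 0.6900 + 0.4420 - 0.3220
= 1.1320 - 0.3220
= 0.8100

P(A∪B) = 0.8100


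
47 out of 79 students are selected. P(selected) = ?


P = 47/79 = 0.5949

P = 0.5949


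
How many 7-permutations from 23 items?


P(23,7) = 23!/16!
= 25852016738884976640000/20922789888000
= 1235591280

P(23,7) = 1235591280


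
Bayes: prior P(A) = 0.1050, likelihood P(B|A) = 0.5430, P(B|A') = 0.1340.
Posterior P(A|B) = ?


P(B) = P(B|A)*P(A) + P(B|A')*P(A')
= 0.5430*0.1050 + 0.1340*0.8950
= 0.057015 + 0.119930 = 0.176945
P(A|B) = 0.057015/0.176945 = 0.3222

P(A|B) = 0.3222


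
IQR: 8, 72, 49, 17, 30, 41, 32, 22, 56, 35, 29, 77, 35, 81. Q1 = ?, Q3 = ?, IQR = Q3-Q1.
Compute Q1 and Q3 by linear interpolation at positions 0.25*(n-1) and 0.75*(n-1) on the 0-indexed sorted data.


Sorted: 8, 17, 22, 29, 30, 32, 35, 35, 41, 49, 56, 72, 77, 81
Q1 (25th %ile) = 29.2500
Q3 (75th %ile) = 54.2500
IQR = 54.2500 - 29.2500 = 25.0000

IQR = 25.0000


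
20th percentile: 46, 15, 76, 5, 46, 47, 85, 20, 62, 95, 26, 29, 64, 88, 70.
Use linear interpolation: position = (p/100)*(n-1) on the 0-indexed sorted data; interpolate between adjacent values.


Sorted: 5, 15, 20, 26, 29, 46, 46, 47, 62, 64, 70, 76, 85, 88, 95
n = 15
Index = 20/100 * 14 = 2.8000
Lower = data[2] = 20, Upper = data[3] = 26
P20 = 20 + 0.8000*(6) = 24.8000

P20 = 24.8000


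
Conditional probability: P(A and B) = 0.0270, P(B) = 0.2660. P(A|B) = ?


P(A|B) = 0.0270/0.2660 = 0.1015

P(A|B) = 0.1015


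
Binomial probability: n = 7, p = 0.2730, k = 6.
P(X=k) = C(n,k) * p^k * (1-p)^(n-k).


C(7,6) = 7
p^6 = 0.000414
(1-p)^1 = 0.727000
P = 7 * 0.000414 * 0.727000 = 0.0021

P(X=6) = 0.0021


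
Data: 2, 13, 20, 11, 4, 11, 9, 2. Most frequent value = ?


Frequencies: 2:2, 4:1, 9:1, 11:2, 13:1, 20:1
Max frequency = 2
Mode = 2, 11

Mode = 2, 11


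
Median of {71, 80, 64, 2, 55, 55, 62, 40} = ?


Sorted: 2, 40, 55, 55, 62, 64, 71, 80
n = 8 (even)
Middle values: 55 and 62
Median = (55+62)/2 = 58.5000

Median = 58.5000


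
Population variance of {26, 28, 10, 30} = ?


Mean = 23.5000
Squared deviations: 6.2500, 20.2500, 182.2500, 42.2500
Sum = 251.0000
Variance = 251.0000/4 = 62.7500

Variance = 62.7500


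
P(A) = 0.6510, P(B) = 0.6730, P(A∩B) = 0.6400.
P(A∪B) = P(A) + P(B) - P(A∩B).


P(A∪B) = 0.6510 + 0.6730 - 0.6400
= 1.3240 - 0.6400
= 0.6840

P(A∪B) = 0.6840


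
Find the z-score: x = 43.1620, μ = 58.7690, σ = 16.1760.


z = (43.1620 - 58.7690)/16.1760
= -15.6070/16.1760
= -0.9648

z = -0.9648


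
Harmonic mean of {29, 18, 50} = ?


Sum of reciprocals = 1/29 + 1/18 + 1/50 = 0.110038
HM = 3/0.110038 = 27.2632

HM = 27.2632


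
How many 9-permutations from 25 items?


P(25,9) = 25!/16!
= 15511210043330985984000000/20922789888000
= 741354768000

P(25,9) = 741354768000


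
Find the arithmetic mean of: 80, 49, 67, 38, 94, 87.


Sum = 80 + 49 + 67 + 38 + 94 + 87 = 415
n = 6
Mean = 415/6 = 69.1667

Mean = 69.1667


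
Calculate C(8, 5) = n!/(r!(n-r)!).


C(8,5) = 8!/(5! × 3!)
= 40320/(120 × 6)
= 56

C(8,5) = 56


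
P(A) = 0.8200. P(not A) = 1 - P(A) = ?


P(not A) = 1 - 0.8200 = 0.1800

P(not A) = 0.1800


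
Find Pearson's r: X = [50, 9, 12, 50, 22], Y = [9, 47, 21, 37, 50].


Mean X = 28.6000, Mean Y = 32.8000
SD X = 17.995555, SD Y = 15.625620
Cov = -123.080000
r = -123.080000/(17.995555*15.625620) = -0.4377

r = -0.4377


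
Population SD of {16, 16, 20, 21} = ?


Mean = 18.2500
Variance = 5.1875
SD = sqrt(5.1875) = 2.2776

SD = 2.2776


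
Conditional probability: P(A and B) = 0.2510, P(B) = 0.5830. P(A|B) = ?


P(A|B) = 0.2510/0.5830 = 0.4305

P(A|B) = 0.4305


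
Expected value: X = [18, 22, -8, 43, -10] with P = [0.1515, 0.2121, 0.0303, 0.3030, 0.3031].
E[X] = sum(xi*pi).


E[X] = 18*0.1515 + 22*0.2121 - 8*0.0303 + 43*0.3030 - 10*0.3031
= 2.7270 + 4.6662 - 0.2424 + 13.0290 - 3.0310
= 17.1488

E[X] = 17.1488


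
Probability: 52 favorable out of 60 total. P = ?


P = 52/60 = 0.8667

P = 0.8667


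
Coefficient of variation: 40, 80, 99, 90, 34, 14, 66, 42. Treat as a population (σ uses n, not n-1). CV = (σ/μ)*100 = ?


Mean = 58.1250
SD = 28.1622
CV = (28.1622/58.1250)*100 = 48.4511%

CV = 48.4511%


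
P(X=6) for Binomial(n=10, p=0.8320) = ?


C(10,6) = 210
p^6 = 0.331696
(1-p)^4 = 0.000797
P = 210 * 0.331696 * 0.000797 = 0.0555

P(X=6) = 0.0555


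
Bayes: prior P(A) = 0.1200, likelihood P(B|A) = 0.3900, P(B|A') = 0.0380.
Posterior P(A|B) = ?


P(B) = P(B|A)*P(A) + P(B|A')*P(A')
= 0.3900*0.1200 + 0.0380*0.8800
= 0.046800 + 0.033440 = 0.080240
P(A|B) = 0.046800/0.080240 = 0.5833

P(A|B) = 0.5833


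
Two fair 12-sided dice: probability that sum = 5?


Total outcomes = 12×12 = 144
Favorable (sum = 5): 4
P = 4/144 = 0.0278

P = 0.0278


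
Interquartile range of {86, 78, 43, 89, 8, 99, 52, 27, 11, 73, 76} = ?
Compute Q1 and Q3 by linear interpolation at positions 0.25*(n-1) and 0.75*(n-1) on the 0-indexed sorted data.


Sorted: 8, 11, 27, 43, 52, 73, 76, 78, 86, 89, 99
Q1 (25th %ile) = 35.0000
Q3 (75th %ile) = 82.0000
IQR = 82.0000 - 35.0000 = 47.0000

IQR = 47.0000


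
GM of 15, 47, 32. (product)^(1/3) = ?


Product = 15 × 47 × 32 = 22560
GM = 22560^(1/3) = 28.2562

GM = 28.2562


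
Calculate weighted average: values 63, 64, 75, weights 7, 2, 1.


Numerator = 63*7 + 64*2 + 75*1 = 644
Denominator = 7 + 2 + 1 = 10
WM = 644/10 = 64.4000

WM = 64.4000


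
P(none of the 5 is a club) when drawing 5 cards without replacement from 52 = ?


P(no clubs) = (39/52) × (38/51) × (37/50) × (36/49) × (35/48)
= 0.2215

P = 0.2215


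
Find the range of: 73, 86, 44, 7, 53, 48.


Max = 86, Min = 7
Range = 86 - 7 = 79

Range = 79


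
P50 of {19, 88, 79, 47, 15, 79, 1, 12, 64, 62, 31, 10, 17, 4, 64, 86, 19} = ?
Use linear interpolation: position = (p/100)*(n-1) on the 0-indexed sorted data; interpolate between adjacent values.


Sorted: 1, 4, 10, 12, 15, 17, 19, 19, 31, 47, 62, 64, 64, 79, 79, 86, 88
n = 17
Index = 50/100 * 16 = 8.0000
Lower = data[8] = 31, Upper = data[9] = 47
P50 = 31 + 0*(16) = 31.0000

P50 = 31.0000


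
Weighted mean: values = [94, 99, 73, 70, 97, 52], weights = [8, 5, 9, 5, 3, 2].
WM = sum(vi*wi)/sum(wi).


Numerator = 94*8 + 99*5 + 73*9 + 70*5 + 97*3 + 52*2 = 2649
Denominator = 8 + 5 + 9 + 5 + 3 + 2 = 32
WM = 2649/32 = 82.7812

WM = 82.7812


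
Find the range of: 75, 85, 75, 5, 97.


Max = 97, Min = 5
Range = 97 - 5 = 92

Range = 92


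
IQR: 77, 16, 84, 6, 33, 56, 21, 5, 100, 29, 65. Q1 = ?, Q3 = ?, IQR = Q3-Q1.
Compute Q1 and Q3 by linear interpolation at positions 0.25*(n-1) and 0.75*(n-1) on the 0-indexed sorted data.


Sorted: 5, 6, 16, 21, 29, 33, 56, 65, 77, 84, 100
Q1 (25th %ile) = 18.5000
Q3 (75th %ile) = 71.0000
IQR = 71.0000 - 18.5000 = 52.5000

IQR = 52.5000


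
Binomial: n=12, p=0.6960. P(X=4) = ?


C(12,4) = 495
p^4 = 0.234659
(1-p)^8 = 7.294385e-05
P = 495 * 0.234659 * 7.294385e-05 = 0.0085

P(X=4) = 0.0085


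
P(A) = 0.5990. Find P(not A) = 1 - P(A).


P(not A) = 1 - 0.5990 = 0.4010

P(not A) = 0.4010


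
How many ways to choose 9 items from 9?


C(9,9) = 9!/(9! × 0!)
= 362880/(362880 × 1)
= 1

C(9,9) = 1


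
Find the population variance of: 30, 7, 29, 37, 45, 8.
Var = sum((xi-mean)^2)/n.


Mean = 26.0000
Squared deviations: 16.0000, 361.0000, 9.0000, 121.0000, 361.0000, 324.0000
Sum = 1192.0000
Variance = 1192.0000/6 = 198.6667

Variance = 198.6667


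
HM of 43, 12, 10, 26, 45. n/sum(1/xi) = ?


Sum of reciprocals = 1/43 + 1/12 + 1/10 + 1/26 + 1/45 = 0.267273
HM = 5/0.267273 = 18.7075

HM = 18.7075


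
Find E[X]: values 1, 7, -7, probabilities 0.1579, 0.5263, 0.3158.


E[X] = 1*0.1579 + 7*0.5263 - 7*0.3158
= 0.1579 + 3.6841 - 2.2106
= 1.6314

E[X] = 1.6314


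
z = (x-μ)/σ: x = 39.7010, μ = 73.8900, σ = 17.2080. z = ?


z = (39.7010 - 73.8900)/17.2080
= -34.1890/17.2080
= -1.9868

z = -1.9868


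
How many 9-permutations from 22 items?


P(22,9) = 22!/13!
= 1124000727777607680000/6227020800
= 180503769600

P(22,9) = 180503769600


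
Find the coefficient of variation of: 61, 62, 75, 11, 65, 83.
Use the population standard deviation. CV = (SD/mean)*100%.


Mean = 59.5000
SD = 23.0344
CV = (23.0344/59.5000)*100 = 38.7133%

CV = 38.7133%


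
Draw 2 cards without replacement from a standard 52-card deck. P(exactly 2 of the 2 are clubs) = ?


Hypergeometric: P(X=2) = C(13,2)·C(39,0) / C(52,2)
= 78 × 1 / 1326
= 78/1326 = 0.0588

P = 0.0588


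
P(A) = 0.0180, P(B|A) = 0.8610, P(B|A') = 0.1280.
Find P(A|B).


P(B) = P(B|A)*P(A) + P(B|A')*P(A')
= 0.8610*0.0180 + 0.1280*0.9820
= 0.015498 + 0.125696 = 0.141194
P(A|B) = 0.015498/0.141194 = 0.1098

P(A|B) = 0.1098


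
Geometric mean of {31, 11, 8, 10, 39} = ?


Product = 31 × 11 × 8 × 10 × 39 = 1063920
GM = 1063920^(1/5) = 16.0466

GM = 16.0466


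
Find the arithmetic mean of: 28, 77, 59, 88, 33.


Sum = 28 + 77 + 59 + 88 + 33 = 285
n = 5
Mean = 285/5 = 57.0000

Mean = 57.0000


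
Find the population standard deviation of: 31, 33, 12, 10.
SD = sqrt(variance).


Mean = 21.5000
Variance = 111.2500
SD = sqrt(111.2500) = 10.5475

SD = 10.5475


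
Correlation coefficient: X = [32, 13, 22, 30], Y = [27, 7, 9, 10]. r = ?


Mean X = 24.2500, Mean Y = 13.2500
SD X = 7.495832, SD Y = 8.011710
Cov = 41.937500
r = 41.937500/(7.495832*8.011710) = 0.6983

r = 0.6983


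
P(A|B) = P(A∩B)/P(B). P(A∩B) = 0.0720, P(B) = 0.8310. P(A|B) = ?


P(A|B) = 0.0720/0.8310 = 0.0866

P(A|B) = 0.0866


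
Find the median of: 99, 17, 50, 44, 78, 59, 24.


Sorted: 17, 24, 44, 50, 59, 78, 99
n = 7 (odd)
Middle value = 50

Median = 50


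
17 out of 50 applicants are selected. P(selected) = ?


P = 17/50 = 0.3400

P = 0.3400


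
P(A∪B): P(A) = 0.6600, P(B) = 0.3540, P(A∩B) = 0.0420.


P(A∪B) = 0.6600 + 0.3540 - 0.0420
= 1.0140 - 0.0420
= 0.9720

P(A∪B) = 0.9720


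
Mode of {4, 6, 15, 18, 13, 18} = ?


Frequencies: 4:1, 6:1, 13:1, 15:1, 18:2
Max frequency = 2
Mode = 18

Mode = 18


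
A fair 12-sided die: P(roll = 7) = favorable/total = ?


Favorable outcomes (roll = 7): 1
Total outcomes = 12
P = 1/12 = 0.0833

P = 0.0833


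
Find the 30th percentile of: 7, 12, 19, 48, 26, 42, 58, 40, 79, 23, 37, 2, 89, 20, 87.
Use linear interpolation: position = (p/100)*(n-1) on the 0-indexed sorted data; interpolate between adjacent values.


Sorted: 2, 7, 12, 19, 20, 23, 26, 37, 40, 42, 48, 58, 79, 87, 89
n = 15
Index = 30/100 * 14 = 4.2000
Lower = data[4] = 20, Upper = data[5] = 23
P30 = 20 + 0.2000*(3) = 20.6000

P30 = 20.6000


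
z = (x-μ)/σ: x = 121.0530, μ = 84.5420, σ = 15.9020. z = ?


z = (121.0530 - 84.5420)/15.9020
= 36.5110/15.9020
= 2.2960

z = 2.2960


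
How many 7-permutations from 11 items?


P(11,7) = 11!/4!
= 39916800/24
= 1663200

P(11,7) = 1663200


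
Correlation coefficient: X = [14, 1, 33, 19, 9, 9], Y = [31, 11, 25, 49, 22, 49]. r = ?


Mean X = 14.1667, Mean Y = 31.1667
SD X = 10.040197, SD Y = 13.933373
Cov = 31.805556
r = 31.805556/(10.040197*13.933373) = 0.2274

r = 0.2274


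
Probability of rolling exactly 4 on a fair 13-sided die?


Favorable outcomes (roll = 4): 1
Total outcomes = 13
P = 1/13 = 0.0769

P = 0.0769


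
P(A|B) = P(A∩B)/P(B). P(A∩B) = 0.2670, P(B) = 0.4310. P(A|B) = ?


P(A|B) = 0.2670/0.4310 = 0.6195

P(A|B) = 0.6195


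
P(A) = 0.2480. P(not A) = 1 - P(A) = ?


P(not A) = 1 - 0.2480 = 0.7520

P(not A) = 0.7520


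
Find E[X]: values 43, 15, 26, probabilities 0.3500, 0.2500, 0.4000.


E[X] = 43*0.3500 + 15*0.2500 + 26*0.4000
= 15.0500 + 3.7500 + 10.4000
= 29.2000

E[X] = 29.2000


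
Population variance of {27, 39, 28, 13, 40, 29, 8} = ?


Mean = 26.2857
Squared deviations: 0.5102, 161.6531, 2.9388, 176.5102, 188.0816, 7.3673, 334.3673
Sum = 871.4286
Variance = 871.4286/7 = 124.4898

Variance = 124.4898


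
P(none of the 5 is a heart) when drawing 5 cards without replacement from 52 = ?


P(no hearts) = (39/52) × (38/51) × (37/50) × (36/49) × (35/48)
= 0.2215

P = 0.2215


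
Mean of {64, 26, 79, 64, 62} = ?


Sum = 64 + 26 + 79 + 64 + 62 = 295
n = 5
Mean = 295/5 = 59.0000

Mean = 59.0000


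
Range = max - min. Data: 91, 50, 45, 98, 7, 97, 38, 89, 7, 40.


Max = 98, Min = 7
Range = 98 - 7 = 91

Range = 91


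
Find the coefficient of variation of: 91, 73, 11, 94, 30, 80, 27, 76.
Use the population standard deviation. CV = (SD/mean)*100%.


Mean = 60.2500
SD = 30.2727
CV = (30.2727/60.2500)*100 = 50.2452%

CV = 50.2452%


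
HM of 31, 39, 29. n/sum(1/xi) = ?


Sum of reciprocals = 1/31 + 1/39 + 1/29 = 0.092382
HM = 3/0.092382 = 32.4739

HM = 32.4739


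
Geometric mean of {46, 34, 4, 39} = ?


Product = 46 × 34 × 4 × 39 = 243984
GM = 243984^(1/4) = 22.2249

GM = 22.2249


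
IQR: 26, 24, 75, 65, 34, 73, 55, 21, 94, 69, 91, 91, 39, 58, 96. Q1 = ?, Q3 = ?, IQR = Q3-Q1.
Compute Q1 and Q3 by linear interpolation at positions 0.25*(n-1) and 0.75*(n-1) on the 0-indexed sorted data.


Sorted: 21, 24, 26, 34, 39, 55, 58, 65, 69, 73, 75, 91, 91, 94, 96
Q1 (25th %ile) = 36.5000
Q3 (75th %ile) = 83.0000
IQR = 83.0000 - 36.5000 = 46.5000

IQR = 46.5000


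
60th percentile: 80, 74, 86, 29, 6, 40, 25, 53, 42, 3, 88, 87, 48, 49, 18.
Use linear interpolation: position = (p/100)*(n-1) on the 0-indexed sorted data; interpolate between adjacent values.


Sorted: 3, 6, 18, 25, 29, 40, 42, 48, 49, 53, 74, 80, 86, 87, 88
n = 15
Index = 60/100 * 14 = 8.4000
Lower = data[8] = 49, Upper = data[9] = 53
P60 = 49 + 0.4000*(4) = 50.6000

P60 = 50.6000


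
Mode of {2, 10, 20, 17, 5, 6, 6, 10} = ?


Frequencies: 2:1, 5:1, 6:2, 10:2, 17:1, 20:1
Max frequency = 2
Mode = 6, 10

Mode = 6, 10


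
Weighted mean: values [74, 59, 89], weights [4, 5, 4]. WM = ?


Numerator = 74*4 + 59*5 + 89*4 = 947
Denominator = 4 + 5 + 4 = 13
WM = 947/13 = 72.8462

WM = 72.8462


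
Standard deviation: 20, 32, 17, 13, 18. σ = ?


Mean = 20.0000
Variance = 41.2000
SD = sqrt(41.2000) = 6.4187

SD = 6.4187


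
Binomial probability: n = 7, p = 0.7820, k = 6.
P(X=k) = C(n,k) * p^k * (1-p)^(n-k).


C(7,6) = 7
p^6 = 0.228686
(1-p)^1 = 0.218000
P = 7 * 0.228686 * 0.218000 = 0.3490

P(X=6) = 0.3490


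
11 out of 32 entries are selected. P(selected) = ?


P = 11/32 = 0.3438

P = 0.3438


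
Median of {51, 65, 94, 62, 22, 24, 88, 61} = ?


Sorted: 22, 24, 51, 61, 62, 65, 88, 94
n = 8 (even)
Middle values: 61 and 62
Median = (61+62)/2 = 61.5000

Median = 61.5000


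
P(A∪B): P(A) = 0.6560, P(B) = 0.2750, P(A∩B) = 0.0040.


P(A∪B) = 0.6560 + 0.2750 - 0.0040
= 0.9310 - 0.0040
= 0.9270

P(A∪B) = 0.9270


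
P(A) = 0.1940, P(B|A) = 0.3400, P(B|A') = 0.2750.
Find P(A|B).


P(B) = P(B|A)*P(A) + P(B|A')*P(A')
= 0.3400*0.1940 + 0.2750*0.8060
= 0.065960 + 0.221650 = 0.287610
P(A|B) = 0.065960/0.287610 = 0.2293

P(A|B) = 0.2293


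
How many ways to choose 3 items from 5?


C(5,3) = 5!/(3! × 2!)
= 120/(6 × 2)
= 10

C(5,3) = 10


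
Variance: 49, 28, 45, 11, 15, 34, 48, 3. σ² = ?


Mean = 29.1250
Squared deviations: 395.0156, 1.2656, 252.0156, 328.5156, 199.5156, 23.7656, 356.2656, 682.5156
Sum = 2238.8750
Variance = 2238.8750/8 = 279.8594

Variance = 279.8594


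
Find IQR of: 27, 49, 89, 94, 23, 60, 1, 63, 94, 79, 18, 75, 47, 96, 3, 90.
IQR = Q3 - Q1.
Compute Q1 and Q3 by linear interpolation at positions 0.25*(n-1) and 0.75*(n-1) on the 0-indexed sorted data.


Sorted: 1, 3, 18, 23, 27, 47, 49, 60, 63, 75, 79, 89, 90, 94, 94, 96
Q1 (25th %ile) = 26.0000
Q3 (75th %ile) = 89.2500
IQR = 89.2500 - 26.0000 = 63.2500

IQR = 63.2500


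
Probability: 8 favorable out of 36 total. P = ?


P = 8/36 = 0.2222

P = 0.2222


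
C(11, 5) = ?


C(11,5) = 11!/(5! × 6!)
= 39916800/(120 × 720)
= 462

C(11,5) = 462


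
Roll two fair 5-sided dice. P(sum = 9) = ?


Total outcomes = 5×5 = 25
Favorable (sum = 9): 2
P = 2/25 = 0.0800

P = 0.0800


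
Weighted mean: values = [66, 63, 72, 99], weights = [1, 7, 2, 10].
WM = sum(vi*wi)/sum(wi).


Numerator = 66*1 + 63*7 + 72*2 + 99*10 = 1641
Denominator = 1 + 7 + 2 + 10 = 20
WM = 1641/20 = 82.0500

WM = 82.0500


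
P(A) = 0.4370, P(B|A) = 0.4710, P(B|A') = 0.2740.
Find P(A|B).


P(B) = P(B|A)*P(A) + P(B|A')*P(A')
= 0.4710*0.4370 + 0.2740*0.5630
= 0.205827 + 0.154262 = 0.360089
P(A|B) = 0.205827/0.360089 = 0.5716

P(A|B) = 0.5716


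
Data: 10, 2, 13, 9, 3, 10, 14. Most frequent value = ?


Frequencies: 2:1, 3:1, 9:1, 10:2, 13:1, 14:1
Max frequency = 2
Mode = 10

Mode = 10


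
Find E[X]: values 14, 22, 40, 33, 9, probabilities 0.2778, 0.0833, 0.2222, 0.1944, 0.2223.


E[X] = 14*0.2778 + 22*0.0833 + 40*0.2222 + 33*0.1944 + 9*0.2223
= 3.8892 + 1.8326 + 8.8880 + 6.4152 + 2.0007
= 23.0257

E[X] = 23.0257


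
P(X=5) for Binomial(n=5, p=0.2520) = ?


C(5,5) = 1
p^5 = 0.001016
(1-p)^0 = 1.000000
P = 1 * 0.001016 * 1.000000 = 0.0010

P(X=5) = 0.0010


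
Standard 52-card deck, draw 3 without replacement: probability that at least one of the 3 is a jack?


P(at least one) = 1 - P(none)
P(none) = (48/52) × (47/51) × (46/50) = 0.782624
P(at least one) = 1 - 0.782624 = 0.2174

P = 0.2174


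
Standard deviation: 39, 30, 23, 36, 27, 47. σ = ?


Mean = 33.6667
Variance = 63.8889
SD = sqrt(63.8889) = 7.9931

SD = 7.9931


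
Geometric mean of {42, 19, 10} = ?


Product = 42 × 19 × 10 = 7980
GM = 7980^(1/3) = 19.9833

GM = 19.9833


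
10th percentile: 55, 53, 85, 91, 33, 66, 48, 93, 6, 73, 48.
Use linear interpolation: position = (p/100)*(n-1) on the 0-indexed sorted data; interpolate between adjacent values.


Sorted: 6, 33, 48, 48, 53, 55, 66, 73, 85, 91, 93
n = 11
Index = 10/100 * 10 = 1.0000
Lower = data[1] = 33, Upper = data[2] = 48
P10 = 33 + 0*(15) = 33.0000

P10 = 33.0000


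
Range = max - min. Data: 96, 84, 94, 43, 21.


Max = 96, Min = 21
Range = 96 - 21 = 75

Range = 75


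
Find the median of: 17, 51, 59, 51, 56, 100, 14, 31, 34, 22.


Sorted: 14, 17, 22, 31, 34, 51, 51, 56, 59, 100
n = 10 (even)
Middle values: 34 and 51
Median = (34+51)/2 = 42.5000

Median = 42.5000


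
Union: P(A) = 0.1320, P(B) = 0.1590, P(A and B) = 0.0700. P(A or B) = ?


P(A∪B) = 0.1320 + 0.1590 - 0.0700
= 0.2910 - 0.0700
= 0.2210

P(A∪B) = 0.2210


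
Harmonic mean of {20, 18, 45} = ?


Sum of reciprocals = 1/20 + 1/18 + 1/45 = 0.127778
HM = 3/0.127778 = 23.4783

HM = 23.4783


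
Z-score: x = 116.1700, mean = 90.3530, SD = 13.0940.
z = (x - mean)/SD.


z = (116.1700 - 90.3530)/13.0940
= 25.8170/13.0940
= 1.9717

z = 1.9717


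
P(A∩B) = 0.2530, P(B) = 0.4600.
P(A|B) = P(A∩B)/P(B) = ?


P(A|B) = 0.2530/0.4600 = 0.5500

P(A|B) = 0.5500


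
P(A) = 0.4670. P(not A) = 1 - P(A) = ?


P(not A) = 1 - 0.4670 = 0.5330

P(not A) = 0.5330


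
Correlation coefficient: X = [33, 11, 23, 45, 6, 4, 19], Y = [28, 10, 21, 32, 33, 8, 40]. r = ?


Mean X = 20.1429, Mean Y = 24.5714
SD X = 13.819537, SD Y = 11.184902
Cov = 68.918367
r = 68.918367/(13.819537*11.184902) = 0.4459

r = 0.4459


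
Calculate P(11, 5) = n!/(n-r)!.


P(11,5) = 11!/6!
= 39916800/720
= 55440

P(11,5) = 55440


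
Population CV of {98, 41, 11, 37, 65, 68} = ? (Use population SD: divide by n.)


Mean = 53.3333
SD = 27.5600
CV = (27.5600/53.3333)*100 = 51.6751%

CV = 51.6751%


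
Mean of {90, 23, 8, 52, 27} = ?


Sum = 90 + 23 + 8 + 52 + 27 = 200
n = 5
Mean = 200/5 = 40.0000

Mean = 40.0000


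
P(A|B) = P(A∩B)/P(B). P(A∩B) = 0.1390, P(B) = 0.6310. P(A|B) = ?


P(A|B) = 0.1390/0.6310 = 0.2203

P(A|B) = 0.2203


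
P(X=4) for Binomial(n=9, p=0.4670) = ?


C(9,4) = 126
p^4 = 0.047563
(1-p)^5 = 0.043017
P = 126 * 0.047563 * 0.043017 = 0.2578

P(X=4) = 0.2578


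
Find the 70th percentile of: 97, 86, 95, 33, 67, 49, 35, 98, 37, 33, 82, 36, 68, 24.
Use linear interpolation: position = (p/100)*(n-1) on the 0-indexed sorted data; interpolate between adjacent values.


Sorted: 24, 33, 33, 35, 36, 37, 49, 67, 68, 82, 86, 95, 97, 98
n = 14
Index = 70/100 * 13 = 9.1000
Lower = data[9] = 82, Upper = data[10] = 86
P70 = 82 + 0.1000*(4) = 82.4000

P70 = 82.4000


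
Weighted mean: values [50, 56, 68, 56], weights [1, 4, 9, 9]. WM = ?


Numerator = 50*1 + 56*4 + 68*9 + 56*9 = 1390
Denominator = 1 + 4 + 9 + 9 = 23
WM = 1390/23 = 60.4348

WM = 60.4348


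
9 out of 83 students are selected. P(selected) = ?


P = 9/83 = 0.1084

P = 0.1084


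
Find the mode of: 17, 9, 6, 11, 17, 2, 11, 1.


Frequencies: 1:1, 2:1, 6:1, 9:1, 11:2, 17:2
Max frequency = 2
Mode = 11, 17

Mode = 11, 17


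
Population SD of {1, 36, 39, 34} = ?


Mean = 27.5000
Variance = 237.2500
SD = sqrt(237.2500) = 15.4029

SD = 15.4029


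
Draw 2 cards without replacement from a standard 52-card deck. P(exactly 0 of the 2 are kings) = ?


Hypergeometric: P(X=0) = C(4,0)·C(48,2) / C(52,2)
= 1 × 1128 / 1326
= 1128/1326 = 0.8507

P = 0.8507


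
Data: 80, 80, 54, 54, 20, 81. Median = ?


Sorted: 20, 54, 54, 80, 80, 81
n = 6 (even)
Middle values: 54 and 80
Median = (54+80)/2 = 67.0000

Median = 67.0000


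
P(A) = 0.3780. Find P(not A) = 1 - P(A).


P(not A) = 1 - 0.3780 = 0.6220

P(not A) = 0.6220


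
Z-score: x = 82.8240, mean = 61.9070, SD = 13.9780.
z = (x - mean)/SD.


z = (82.8240 - 61.9070)/13.9780
= 20.9170/13.9780
= 1.4964

z = 1.4964
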